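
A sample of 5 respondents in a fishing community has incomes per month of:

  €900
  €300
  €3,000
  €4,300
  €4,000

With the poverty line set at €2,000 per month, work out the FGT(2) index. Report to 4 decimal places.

0.2050

Poor units: €300, €900 (q = 2 of N = 5).
Normalized shortfalls: (2000−300)/2000 = 0.8500; (2000−900)/2000 = 0.5500.
Squared: 0.7225; 0.3025.
Sum = 1.025000; P₂ = 1.025000 / 5 = 0.2050.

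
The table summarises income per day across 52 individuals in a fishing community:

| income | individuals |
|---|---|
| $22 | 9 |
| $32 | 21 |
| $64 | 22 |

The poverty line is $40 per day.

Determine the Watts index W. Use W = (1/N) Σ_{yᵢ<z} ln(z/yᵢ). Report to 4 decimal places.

Below z: 9×$22, 21×$32 (q = 30 of N = 52).
Log shortfalls: ln(40/22) = 0.5978 (×9); ln(40/32) = 0.2231 (×21).
W = 10.066548 / 52 = 0.1936.

0.1936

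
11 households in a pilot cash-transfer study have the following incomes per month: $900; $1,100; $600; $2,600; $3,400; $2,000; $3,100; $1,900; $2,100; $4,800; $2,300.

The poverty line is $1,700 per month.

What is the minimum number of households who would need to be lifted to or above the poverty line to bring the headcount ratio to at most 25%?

3 of the 11 households are poor, so H = 3/11 = 0.273.
A headcount ratio of at most 25% allows at most ⌊0.25 × 11⌋ = 2 poor households.
So at least 3 − 2 = 1 must be lifted.

1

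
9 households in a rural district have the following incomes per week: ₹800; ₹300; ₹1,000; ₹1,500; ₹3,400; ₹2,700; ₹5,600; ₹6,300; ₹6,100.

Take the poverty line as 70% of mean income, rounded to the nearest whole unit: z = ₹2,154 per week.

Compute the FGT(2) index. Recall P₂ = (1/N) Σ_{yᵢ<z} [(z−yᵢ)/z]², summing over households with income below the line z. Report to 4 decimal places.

0.1684

Below the line: ₹300, ₹800, ₹1,000, ₹1,500 (q = 4 of N = 9).
Relative gaps: (2154−300)/2154 = 0.8607; (2154−800)/2154 = 0.6286; (2154−1000)/2154 = 0.5357; (2154−1500)/2154 = 0.3036.
Squared: 0.7408; 0.3951; 0.2870; 0.0922.
Sum = 1.515193; P₂ = 1.515193 / 9 = 0.1684.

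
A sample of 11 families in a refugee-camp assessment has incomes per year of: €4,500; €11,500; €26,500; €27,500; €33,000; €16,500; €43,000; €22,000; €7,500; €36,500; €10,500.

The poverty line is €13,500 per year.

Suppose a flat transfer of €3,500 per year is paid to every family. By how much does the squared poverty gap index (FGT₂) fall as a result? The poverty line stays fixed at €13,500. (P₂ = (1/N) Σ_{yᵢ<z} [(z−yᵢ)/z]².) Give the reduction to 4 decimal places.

Before: below the line — €4,500, €7,500, €10,500, €11,500; squared poverty gap index (FGT₂) = 0.064846.
After the €3,500 transfer: below the line — €8,000, €11,000; squared poverty gap index (FGT₂) = 0.018207.
Reduction = 0.064846 − 0.018207 = 0.0466.

0.0466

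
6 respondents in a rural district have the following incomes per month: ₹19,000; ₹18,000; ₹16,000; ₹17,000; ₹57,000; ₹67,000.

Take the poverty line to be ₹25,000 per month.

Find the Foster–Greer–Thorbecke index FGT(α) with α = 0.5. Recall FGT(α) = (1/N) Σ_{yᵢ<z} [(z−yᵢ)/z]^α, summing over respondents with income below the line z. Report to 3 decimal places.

Incomes under z: ₹16,000, ₹17,000, ₹18,000, ₹19,000 (q = 4 of N = 6).
Normalized shortfalls: (25000−16000)/25000 = 0.3600; (25000−17000)/25000 = 0.3200; (25000−18000)/25000 = 0.2800; (25000−19000)/25000 = 0.2400.
Raised to α = 0.5: 0.60000; 0.56569; 0.52915; 0.48990.
Sum = 2.184734; FGT(0.5) = 2.184734 / 6 = 0.364.

0.364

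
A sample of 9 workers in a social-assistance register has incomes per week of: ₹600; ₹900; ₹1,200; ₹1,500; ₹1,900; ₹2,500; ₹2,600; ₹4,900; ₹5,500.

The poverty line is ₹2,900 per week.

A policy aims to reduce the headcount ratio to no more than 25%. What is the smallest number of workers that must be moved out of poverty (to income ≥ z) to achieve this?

Currently q = 7 of N = 9 are below the line (H = 0.778).
A headcount ratio of at most 25% allows at most ⌊0.25 × 9⌋ = 2 poor workers.
So at least 7 − 2 = 5 must be lifted.

5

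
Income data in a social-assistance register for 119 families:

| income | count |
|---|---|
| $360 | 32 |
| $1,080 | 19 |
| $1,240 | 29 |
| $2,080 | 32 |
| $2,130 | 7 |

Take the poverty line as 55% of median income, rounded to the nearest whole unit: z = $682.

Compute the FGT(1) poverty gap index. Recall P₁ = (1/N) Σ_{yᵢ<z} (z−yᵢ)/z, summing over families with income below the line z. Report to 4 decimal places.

Below the line: 32×$360 (q = 32 of N = 119).
Gap ratios (z−y)/z: (682−360)/682 = 0.4721 (×32).
Sum of shortfalls = 15.108504; P₁ averages over all N: 15.108504 / 119 = 0.1270.

0.1270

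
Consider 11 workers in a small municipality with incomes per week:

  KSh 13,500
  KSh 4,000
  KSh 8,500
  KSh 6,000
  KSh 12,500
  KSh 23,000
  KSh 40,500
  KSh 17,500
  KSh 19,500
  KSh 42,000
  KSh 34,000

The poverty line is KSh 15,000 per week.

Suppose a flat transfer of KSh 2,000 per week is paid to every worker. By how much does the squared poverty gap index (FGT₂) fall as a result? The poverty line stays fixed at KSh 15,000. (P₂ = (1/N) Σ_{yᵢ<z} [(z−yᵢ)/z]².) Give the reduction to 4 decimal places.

Before: below the line — KSh 4,000, KSh 6,000, KSh 8,500, KSh 12,500, KSh 13,500; squared poverty gap index (FGT₂) = 0.102121.
After the KSh 2,000 transfer: below the line — KSh 6,000, KSh 8,000, KSh 10,500, KSh 14,500; squared poverty gap index (FGT₂) = 0.060808.
Reduction = 0.102121 − 0.060808 = 0.0413.

0.0413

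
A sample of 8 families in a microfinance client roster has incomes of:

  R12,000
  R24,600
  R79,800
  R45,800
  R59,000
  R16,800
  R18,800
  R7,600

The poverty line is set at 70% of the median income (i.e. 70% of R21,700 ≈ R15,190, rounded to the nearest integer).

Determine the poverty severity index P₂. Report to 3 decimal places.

Incomes under z: R7,600, R12,000 (q = 2 of N = 8).
Relative gaps: (15190−7600)/15190 = 0.4997; (15190−12000)/15190 = 0.2100.
Squared: 0.2497; 0.0441.
Sum = 0.293774; P₂ = 0.293774 / 8 = 0.037.

0.037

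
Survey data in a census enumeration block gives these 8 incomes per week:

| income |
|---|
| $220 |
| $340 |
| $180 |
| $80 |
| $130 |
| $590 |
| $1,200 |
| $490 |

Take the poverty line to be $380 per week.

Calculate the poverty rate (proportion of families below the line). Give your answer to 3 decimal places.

0.625

5 of the 8 families have income below $380.
H = 5/8 = 0.625.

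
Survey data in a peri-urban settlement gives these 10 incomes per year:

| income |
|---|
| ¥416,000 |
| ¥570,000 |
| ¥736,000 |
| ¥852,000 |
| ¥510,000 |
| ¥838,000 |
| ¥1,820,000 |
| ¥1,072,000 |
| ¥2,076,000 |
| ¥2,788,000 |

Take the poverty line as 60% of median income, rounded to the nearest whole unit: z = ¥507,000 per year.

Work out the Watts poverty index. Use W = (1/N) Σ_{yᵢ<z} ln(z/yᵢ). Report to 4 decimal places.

0.0198

Incomes under z: ¥416,000 (q = 1 of N = 10).
Log shortfalls: ln(507000/416000) = 0.1978.
W = 0.197826 / 10 = 0.0198.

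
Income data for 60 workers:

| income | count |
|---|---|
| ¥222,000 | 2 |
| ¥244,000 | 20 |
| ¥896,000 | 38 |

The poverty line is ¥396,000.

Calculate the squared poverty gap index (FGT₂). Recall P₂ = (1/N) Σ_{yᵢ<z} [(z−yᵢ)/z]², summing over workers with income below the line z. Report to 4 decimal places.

0.0555

Below z: 2×¥222,000, 20×¥244,000 (q = 22 of N = 60).
Normalized shortfalls: (396000−222000)/396000 = 0.4394 (×2); (396000−244000)/396000 = 0.3838 (×20).
Squared: 0.1931 (×2); 0.1473 (×20).
Sum = 3.332772; P₂ = 3.332772 / 60 = 0.0555.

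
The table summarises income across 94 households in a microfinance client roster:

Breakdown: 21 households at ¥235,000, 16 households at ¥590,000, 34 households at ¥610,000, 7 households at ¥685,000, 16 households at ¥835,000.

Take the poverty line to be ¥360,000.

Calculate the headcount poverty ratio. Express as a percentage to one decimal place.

21 of the 94 households have income below ¥360,000.
H = 21/94 = 22.3%.

22.3%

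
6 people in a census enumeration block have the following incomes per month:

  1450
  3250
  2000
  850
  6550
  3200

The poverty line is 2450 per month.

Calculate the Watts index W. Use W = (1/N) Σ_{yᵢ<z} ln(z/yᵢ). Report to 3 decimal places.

Poor units: 850, 1450, 2000 (q = 3 of N = 6).
Log shortfalls: ln(2450/850) = 1.0586; ln(2450/1450) = 0.5245; ln(2450/2000) = 0.2029.
W = 1.786072 / 6 = 0.298.

0.298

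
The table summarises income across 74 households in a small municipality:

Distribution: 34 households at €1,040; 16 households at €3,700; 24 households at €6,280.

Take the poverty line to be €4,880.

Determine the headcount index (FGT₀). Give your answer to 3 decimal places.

0.676

50 of the 74 households have income below €4,880.
H = 50/74 = 0.676.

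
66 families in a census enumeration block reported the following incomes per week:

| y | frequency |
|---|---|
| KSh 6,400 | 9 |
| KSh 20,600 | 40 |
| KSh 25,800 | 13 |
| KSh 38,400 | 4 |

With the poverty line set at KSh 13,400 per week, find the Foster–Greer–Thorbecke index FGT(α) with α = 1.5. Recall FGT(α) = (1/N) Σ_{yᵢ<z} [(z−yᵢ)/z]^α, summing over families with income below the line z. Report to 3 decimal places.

0.051

Below z: 9×KSh 6,400 (q = 9 of N = 66).
Gap ratios (z−y)/z: (13400−6400)/13400 = 0.5224 (×9).
Raised to α = 1.5: 0.37756 (×9).
Sum = 3.398070; FGT(1.5) = 3.398070 / 66 = 0.051.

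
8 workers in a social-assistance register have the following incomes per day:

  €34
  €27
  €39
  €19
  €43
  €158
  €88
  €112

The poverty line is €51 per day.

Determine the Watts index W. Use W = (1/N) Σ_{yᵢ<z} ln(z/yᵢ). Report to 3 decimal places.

Poor units: €19, €27, €34, €39, €43 (q = 5 of N = 8).
Log gaps: ln(51/19) = 0.9874; ln(51/27) = 0.6360; ln(51/34) = 0.4055; ln(51/39) = 0.2683; ln(51/43) = 0.1706.
W = 2.467730 / 8 = 0.308.

0.308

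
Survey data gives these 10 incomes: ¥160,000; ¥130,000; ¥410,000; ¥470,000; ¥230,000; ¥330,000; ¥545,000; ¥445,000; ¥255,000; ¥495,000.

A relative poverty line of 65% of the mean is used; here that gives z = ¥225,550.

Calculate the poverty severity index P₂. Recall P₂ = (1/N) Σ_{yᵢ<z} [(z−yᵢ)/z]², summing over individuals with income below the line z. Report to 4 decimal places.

Below the line: ¥130,000, ¥160,000 (q = 2 of N = 10).
Shortfall ratios: (225550−130000)/225550 = 0.4236; (225550−160000)/225550 = 0.2906.
Squared: 0.1795; 0.0845.
Sum = 0.263925; P₂ = 0.263925 / 10 = 0.0264.

0.0264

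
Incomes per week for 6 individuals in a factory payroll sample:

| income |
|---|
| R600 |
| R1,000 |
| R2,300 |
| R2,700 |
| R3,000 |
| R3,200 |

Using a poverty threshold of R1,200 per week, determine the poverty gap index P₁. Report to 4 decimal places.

Below the line: R600, R1,000 (q = 2 of N = 6).
Normalized shortfalls: (1200−600)/1200 = 0.5000; (1200−1000)/1200 = 0.1667.
Σ = 0.666667. Dividing by the full population N = 6 gives P₁ = 0.1111.

0.1111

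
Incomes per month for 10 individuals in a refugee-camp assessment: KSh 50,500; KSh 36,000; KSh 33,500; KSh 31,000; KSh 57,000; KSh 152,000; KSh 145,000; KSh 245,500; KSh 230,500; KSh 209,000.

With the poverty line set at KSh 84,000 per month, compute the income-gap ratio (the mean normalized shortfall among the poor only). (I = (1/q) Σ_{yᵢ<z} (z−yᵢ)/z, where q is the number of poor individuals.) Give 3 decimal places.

0.505

Poor units: KSh 31,000, KSh 33,500, KSh 36,000, KSh 50,500, KSh 57,000 (q = 5 of N = 10).
Relative gaps: 0.6310, 0.6012, 0.5714, 0.3988, 0.3214; sum = 2.523810.
I averages over the q = 5 poor units only: 2.523810 / 5 = 0.505.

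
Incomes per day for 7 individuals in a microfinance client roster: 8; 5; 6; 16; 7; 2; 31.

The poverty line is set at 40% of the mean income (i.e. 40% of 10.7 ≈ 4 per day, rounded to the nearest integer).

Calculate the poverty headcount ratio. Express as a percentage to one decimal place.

14.3%

1 of the 7 individuals have income below 4.
H = 1/7 = 14.3%.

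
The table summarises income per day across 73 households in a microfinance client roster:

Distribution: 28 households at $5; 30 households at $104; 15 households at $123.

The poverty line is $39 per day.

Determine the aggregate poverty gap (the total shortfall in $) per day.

$952

Incomes under z: 28×$5 (q = 28 of N = 73).
Individual gaps: 28×(39−5) = 952.
Aggregate gap = $952.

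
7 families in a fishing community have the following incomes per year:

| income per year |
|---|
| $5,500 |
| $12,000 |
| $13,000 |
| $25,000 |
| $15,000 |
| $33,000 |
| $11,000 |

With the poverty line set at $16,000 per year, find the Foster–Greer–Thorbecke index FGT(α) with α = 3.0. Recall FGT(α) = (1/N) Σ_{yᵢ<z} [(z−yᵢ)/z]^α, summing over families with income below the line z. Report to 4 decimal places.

0.0479

Poor units: $5,500, $11,000, $12,000, $13,000, $15,000 (q = 5 of N = 7).
Gap ratios (z−y)/z: (16000−5500)/16000 = 0.6562; (16000−11000)/16000 = 0.3125; (16000−12000)/16000 = 0.2500; (16000−13000)/16000 = 0.1875; (16000−15000)/16000 = 0.0625.
Raised to α = 3.0: 0.28262; 0.03052; 0.01562; 0.00659; 0.00024.
Sum = 0.335602; FGT(3.0) = 0.335602 / 7 = 0.0479.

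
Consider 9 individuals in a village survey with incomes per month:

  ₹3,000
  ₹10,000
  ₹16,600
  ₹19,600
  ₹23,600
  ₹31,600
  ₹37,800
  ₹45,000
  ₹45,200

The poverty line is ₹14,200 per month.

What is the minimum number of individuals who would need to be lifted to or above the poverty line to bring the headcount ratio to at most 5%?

2 of the 9 individuals are poor, so H = 2/9 = 0.222.
A headcount ratio of at most 5% allows at most ⌊0.05 × 9⌋ = 0 poor individuals.
So at least 2 − 0 = 2 must be lifted.

2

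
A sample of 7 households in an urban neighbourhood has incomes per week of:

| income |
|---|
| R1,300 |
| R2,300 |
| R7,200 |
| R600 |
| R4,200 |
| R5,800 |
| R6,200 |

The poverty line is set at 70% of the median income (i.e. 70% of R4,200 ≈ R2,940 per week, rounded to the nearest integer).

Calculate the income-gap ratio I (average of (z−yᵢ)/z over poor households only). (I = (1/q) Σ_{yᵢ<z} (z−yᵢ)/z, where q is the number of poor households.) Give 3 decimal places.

Below the line: R600, R1,300, R2,300 (q = 3 of N = 7).
Relative gaps: 0.7959, 0.5578, 0.2177; sum = 1.571429.
I averages over the q = 3 poor units only: 1.571429 / 3 = 0.524.

0.524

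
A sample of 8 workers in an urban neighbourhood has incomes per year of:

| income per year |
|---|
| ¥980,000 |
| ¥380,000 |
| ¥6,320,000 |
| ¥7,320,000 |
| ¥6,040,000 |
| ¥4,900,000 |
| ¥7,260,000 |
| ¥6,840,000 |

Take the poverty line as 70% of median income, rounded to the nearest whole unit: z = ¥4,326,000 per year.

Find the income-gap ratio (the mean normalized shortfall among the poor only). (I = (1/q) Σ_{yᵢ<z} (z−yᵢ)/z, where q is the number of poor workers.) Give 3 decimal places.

Poor units: ¥380,000, ¥980,000 (q = 2 of N = 8).
Shortfall ratios (z−y)/z: 0.9122, 0.7735; sum = 1.685622.
I averages over the q = 2 poor units only: 1.685622 / 2 = 0.843.

0.843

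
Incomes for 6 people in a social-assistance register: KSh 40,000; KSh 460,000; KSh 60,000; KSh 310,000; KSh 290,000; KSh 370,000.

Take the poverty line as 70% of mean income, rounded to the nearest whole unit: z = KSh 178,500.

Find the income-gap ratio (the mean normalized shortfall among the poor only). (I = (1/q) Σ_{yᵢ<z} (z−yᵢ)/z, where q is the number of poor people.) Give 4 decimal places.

Below z: KSh 40,000, KSh 60,000 (q = 2 of N = 6).
Shortfall ratios (z−y)/z: 0.7759, 0.6639; sum = 1.439776.
I averages over the q = 2 poor units only: 1.439776 / 2 = 0.7199.

0.7199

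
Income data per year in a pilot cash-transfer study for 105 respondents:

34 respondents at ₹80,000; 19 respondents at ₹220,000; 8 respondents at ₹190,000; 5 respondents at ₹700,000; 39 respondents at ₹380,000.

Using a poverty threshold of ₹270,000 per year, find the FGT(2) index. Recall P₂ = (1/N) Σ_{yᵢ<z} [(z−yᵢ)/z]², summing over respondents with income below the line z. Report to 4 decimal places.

0.1732

Below the line: 34×₹80,000, 8×₹190,000, 19×₹220,000 (q = 61 of N = 105).
Relative gaps: (270000−80000)/270000 = 0.7037 (×34); (270000−190000)/270000 = 0.2963 (×8); (270000−220000)/270000 = 0.1852 (×19).
Squared: 0.4952 (×34); 0.0878 (×8); 0.0343 (×19).
Sum = 18.190672; P₂ = 18.190672 / 105 = 0.1732.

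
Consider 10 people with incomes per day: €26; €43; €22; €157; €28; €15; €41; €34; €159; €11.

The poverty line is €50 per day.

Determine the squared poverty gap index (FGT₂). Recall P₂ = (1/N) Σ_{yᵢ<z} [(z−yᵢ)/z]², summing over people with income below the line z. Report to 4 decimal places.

0.1990

Below z: €11, €15, €22, €26, €28, €34, €41, €43 (q = 8 of N = 10).
Shortfall ratios: (50−11)/50 = 0.7800; (50−15)/50 = 0.7000; (50−22)/50 = 0.5600; (50−26)/50 = 0.4800; (50−28)/50 = 0.4400; (50−34)/50 = 0.3200; (50−41)/50 = 0.1800; (50−43)/50 = 0.1400.
Squared: 0.6084; 0.4900; 0.3136; 0.2304; 0.1936; 0.1024; 0.0324; 0.0196.
Sum = 1.990400; P₂ = 1.990400 / 10 = 0.1990.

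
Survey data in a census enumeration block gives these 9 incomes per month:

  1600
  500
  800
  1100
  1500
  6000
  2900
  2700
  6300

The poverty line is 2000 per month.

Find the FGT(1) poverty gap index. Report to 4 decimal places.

Incomes under z: 500, 800, 1100, 1500, 1600 (q = 5 of N = 9).
Relative gaps: (2000−500)/2000 = 0.7500; (2000−800)/2000 = 0.6000; (2000−1100)/2000 = 0.4500; (2000−1500)/2000 = 0.2500; (2000−1600)/2000 = 0.2000.
Sum of shortfalls = 2.250000; P₁ averages over all N: 2.250000 / 9 = 0.2500.

0.2500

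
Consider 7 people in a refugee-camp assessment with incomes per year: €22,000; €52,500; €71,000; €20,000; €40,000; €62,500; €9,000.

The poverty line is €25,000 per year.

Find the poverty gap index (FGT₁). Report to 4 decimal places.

Poor units: €9,000, €20,000, €22,000 (q = 3 of N = 7).
Shortfall ratios: (25000−9000)/25000 = 0.6400; (25000−20000)/25000 = 0.2000; (25000−22000)/25000 = 0.1200.
Σ = 0.960000. Dividing by the full population N = 7 gives P₁ = 0.1371.

0.1371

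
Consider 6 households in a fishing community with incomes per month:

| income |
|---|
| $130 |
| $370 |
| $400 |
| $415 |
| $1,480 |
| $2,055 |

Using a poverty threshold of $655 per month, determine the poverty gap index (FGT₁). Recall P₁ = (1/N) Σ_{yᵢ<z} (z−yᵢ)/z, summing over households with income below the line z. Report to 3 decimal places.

0.332

Below z: $130, $370, $400, $415 (q = 4 of N = 6).
Relative gaps: (655−130)/655 = 0.8015; (655−370)/655 = 0.4351; (655−400)/655 = 0.3893; (655−415)/655 = 0.3664.
Sum of shortfalls = 1.992366; P₁ averages over all N: 1.992366 / 6 = 0.332.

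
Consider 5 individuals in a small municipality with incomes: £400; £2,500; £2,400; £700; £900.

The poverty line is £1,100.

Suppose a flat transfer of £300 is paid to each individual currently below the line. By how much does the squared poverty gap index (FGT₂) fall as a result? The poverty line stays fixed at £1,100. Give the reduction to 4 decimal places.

0.0860

Before: below the line — £400, £700, £900; squared poverty gap index (FGT₂) = 0.114050.
After the £300 transfer: below the line — £700, £1,000; squared poverty gap index (FGT₂) = 0.028099.
Reduction = 0.114050 − 0.028099 = 0.0860.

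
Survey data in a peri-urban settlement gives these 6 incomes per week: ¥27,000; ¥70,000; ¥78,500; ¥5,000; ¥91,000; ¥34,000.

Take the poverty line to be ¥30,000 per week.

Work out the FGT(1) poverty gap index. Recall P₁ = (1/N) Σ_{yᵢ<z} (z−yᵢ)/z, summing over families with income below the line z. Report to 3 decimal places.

0.156

Incomes under z: ¥5,000, ¥27,000 (q = 2 of N = 6).
Relative gaps: (30000−5000)/30000 = 0.8333; (30000−27000)/30000 = 0.1000.
Σ = 0.933333. Dividing by the full population N = 6 gives P₁ = 0.156.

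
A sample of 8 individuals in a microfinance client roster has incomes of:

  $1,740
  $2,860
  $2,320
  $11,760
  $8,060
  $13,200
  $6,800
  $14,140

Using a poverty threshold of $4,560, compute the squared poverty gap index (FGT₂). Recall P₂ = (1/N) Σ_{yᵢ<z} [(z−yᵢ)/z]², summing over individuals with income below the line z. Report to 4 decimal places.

Incomes under z: $1,740, $2,320, $2,860 (q = 3 of N = 8).
Shortfall ratios: (4560−1740)/4560 = 0.6184; (4560−2320)/4560 = 0.4912; (4560−2860)/4560 = 0.3728.
Squared: 0.3824; 0.2413; 0.1390.
Sum = 0.762735; P₂ = 0.762735 / 8 = 0.0953.

0.0953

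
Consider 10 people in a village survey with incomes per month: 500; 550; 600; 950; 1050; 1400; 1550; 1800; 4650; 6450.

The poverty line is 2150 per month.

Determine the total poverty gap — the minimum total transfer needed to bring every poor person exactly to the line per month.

8800

Poor units: 500, 550, 600, 950, 1050, 1400, 1550, 1800 (q = 8 of N = 10).
Individual gaps: 2150−500 = 1650; 2150−550 = 1600; 2150−600 = 1550; 2150−950 = 1200; 2150−1050 = 1100; 2150−1400 = 750; 2150−1550 = 600; 2150−1800 = 350.
Aggregate gap = 8800.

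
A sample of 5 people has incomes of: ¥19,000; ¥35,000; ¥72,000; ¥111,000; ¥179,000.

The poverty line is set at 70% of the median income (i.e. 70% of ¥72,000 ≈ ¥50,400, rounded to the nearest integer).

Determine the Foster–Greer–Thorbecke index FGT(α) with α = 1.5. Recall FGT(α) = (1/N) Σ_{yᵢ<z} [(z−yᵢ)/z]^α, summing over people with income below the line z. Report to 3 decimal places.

0.132

Below z: ¥19,000, ¥35,000 (q = 2 of N = 5).
Normalized shortfalls: (50400−19000)/50400 = 0.6230; (50400−35000)/50400 = 0.3056.
Raised to α = 1.5: 0.49175; 0.16890.
Sum = 0.660657; FGT(1.5) = 0.660657 / 5 = 0.132.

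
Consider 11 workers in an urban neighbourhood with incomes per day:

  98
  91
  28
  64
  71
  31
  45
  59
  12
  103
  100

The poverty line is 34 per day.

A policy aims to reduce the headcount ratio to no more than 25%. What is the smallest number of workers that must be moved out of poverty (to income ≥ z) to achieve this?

3 of the 11 workers are poor, so H = 3/11 = 0.273.
A headcount ratio of at most 25% allows at most ⌊0.25 × 11⌋ = 2 poor workers.
So at least 3 − 2 = 1 must be lifted.

1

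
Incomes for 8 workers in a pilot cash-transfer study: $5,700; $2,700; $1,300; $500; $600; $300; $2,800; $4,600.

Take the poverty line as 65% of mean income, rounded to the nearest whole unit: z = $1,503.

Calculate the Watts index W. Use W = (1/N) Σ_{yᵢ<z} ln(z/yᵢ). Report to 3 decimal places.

0.472

Incomes under z: $300, $500, $600, $1,300 (q = 4 of N = 8).
Log gaps: ln(1503/300) = 1.6114; ln(1503/500) = 1.1006; ln(1503/600) = 0.9183; ln(1503/1300) = 0.1451.
W = 3.775434 / 8 = 0.472.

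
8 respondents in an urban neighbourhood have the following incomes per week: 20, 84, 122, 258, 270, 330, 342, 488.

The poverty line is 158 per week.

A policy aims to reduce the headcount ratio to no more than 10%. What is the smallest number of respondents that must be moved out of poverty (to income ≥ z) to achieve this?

Currently q = 3 of N = 8 are below the line (H = 0.375).
A headcount ratio of at most 10% allows at most ⌊0.10 × 8⌋ = 0 poor respondents.
So at least 3 − 0 = 3 must be lifted.

3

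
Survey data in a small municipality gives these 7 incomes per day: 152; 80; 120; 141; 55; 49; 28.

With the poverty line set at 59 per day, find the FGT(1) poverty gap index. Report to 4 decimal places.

Poor units: 28, 49, 55 (q = 3 of N = 7).
Gap ratios (z−y)/z: (59−28)/59 = 0.5254; (59−49)/59 = 0.1695; (59−55)/59 = 0.0678.
Σ = 0.762712. Dividing by the full population N = 7 gives P₁ = 0.1090.

0.1090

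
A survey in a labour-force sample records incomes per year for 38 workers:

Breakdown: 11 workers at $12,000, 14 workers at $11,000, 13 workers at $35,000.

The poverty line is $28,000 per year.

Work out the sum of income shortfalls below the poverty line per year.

Incomes under z: 14×$11,000, 11×$12,000 (q = 25 of N = 38).
Individual gaps: 14×(28000−11000) = 238000; 11×(28000−12000) = 176000.
Aggregate gap = $414,000.

$414,000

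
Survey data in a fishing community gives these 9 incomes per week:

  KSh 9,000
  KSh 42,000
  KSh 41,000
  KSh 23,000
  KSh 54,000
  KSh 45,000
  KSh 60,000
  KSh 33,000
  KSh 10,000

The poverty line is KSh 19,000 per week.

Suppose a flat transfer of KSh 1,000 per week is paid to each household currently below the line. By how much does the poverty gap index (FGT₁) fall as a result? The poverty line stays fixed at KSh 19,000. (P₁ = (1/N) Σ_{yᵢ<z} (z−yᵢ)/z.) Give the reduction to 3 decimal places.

0.012

Before: below the line — KSh 9,000, KSh 10,000; poverty gap index (FGT₁) = 0.11111.
After the KSh 1,000 transfer: below the line — KSh 10,000, KSh 11,000; poverty gap index (FGT₁) = 0.09942.
Reduction = 0.11111 − 0.09942 = 0.012.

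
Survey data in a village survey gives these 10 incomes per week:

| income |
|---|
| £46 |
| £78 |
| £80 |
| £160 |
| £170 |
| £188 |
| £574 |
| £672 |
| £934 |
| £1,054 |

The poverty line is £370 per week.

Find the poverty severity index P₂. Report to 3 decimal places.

Poor units: £46, £78, £80, £160, £170, £188 (q = 6 of N = 10).
Shortfall ratios: (370−46)/370 = 0.8757; (370−78)/370 = 0.7892; (370−80)/370 = 0.7838; (370−160)/370 = 0.5676; (370−170)/370 = 0.5405; (370−188)/370 = 0.4919.
Squared: 0.7668; 0.6228; 0.6143; 0.3221; 0.2922; 0.2420.
Sum = 2.860219; P₂ = 2.860219 / 10 = 0.286.

0.286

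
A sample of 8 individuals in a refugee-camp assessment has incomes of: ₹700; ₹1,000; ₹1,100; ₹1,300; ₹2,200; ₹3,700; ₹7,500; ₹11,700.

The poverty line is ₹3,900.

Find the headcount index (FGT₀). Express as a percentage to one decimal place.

75.0%

6 of the 8 individuals have income below ₹3,900.
H = 6/8 = 75.0%.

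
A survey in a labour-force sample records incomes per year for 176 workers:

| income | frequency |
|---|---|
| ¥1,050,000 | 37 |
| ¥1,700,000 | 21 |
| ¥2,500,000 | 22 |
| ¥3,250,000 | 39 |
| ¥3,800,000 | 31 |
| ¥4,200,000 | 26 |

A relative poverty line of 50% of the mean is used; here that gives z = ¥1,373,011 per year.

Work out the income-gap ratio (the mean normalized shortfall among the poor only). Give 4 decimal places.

Below z: 37×¥1,050,000 (q = 37 of N = 176).
Relative gaps: 0.2353 (×37); sum = 8.704524.
The income-gap ratio divides by q (the poor only): 8.704524 / 37 = 0.2353.

0.2353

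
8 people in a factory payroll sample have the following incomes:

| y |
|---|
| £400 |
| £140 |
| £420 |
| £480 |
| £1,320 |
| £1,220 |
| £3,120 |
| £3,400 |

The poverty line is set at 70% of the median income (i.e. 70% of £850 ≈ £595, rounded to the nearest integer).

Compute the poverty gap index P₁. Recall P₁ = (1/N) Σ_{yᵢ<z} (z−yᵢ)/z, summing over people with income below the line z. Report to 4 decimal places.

0.1975

Below z: £140, £400, £420, £480 (q = 4 of N = 8).
Shortfall ratios: (595−140)/595 = 0.7647; (595−400)/595 = 0.3277; (595−420)/595 = 0.2941; (595−480)/595 = 0.1933.
Sum of shortfalls = 1.579832; P₁ averages over all N: 1.579832 / 8 = 0.1975.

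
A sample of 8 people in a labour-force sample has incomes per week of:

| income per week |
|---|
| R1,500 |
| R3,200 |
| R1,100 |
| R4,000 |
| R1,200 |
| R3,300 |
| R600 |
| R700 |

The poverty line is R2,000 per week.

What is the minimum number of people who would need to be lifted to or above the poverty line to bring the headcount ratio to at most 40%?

5 of the 8 people are poor, so H = 5/8 = 0.625.
A headcount ratio of at most 40% allows at most ⌊0.40 × 8⌋ = 3 poor people.
So at least 5 − 3 = 2 must be lifted.

2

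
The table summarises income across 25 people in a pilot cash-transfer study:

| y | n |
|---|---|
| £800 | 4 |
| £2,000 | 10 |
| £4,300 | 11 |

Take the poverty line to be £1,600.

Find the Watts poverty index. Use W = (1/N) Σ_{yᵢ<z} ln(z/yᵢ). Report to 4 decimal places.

Below the line: 4×£800 (q = 4 of N = 25).
ln(z/y) terms: ln(1600/800) = 0.6931 (×4).
W = 2.772589 / 25 = 0.1109.

0.1109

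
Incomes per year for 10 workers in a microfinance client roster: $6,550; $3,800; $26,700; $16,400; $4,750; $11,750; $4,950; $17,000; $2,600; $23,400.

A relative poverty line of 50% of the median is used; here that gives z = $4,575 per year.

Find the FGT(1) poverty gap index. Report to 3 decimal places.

Poor units: $2,600, $3,800 (q = 2 of N = 10).
Shortfall ratios: (4575−2600)/4575 = 0.4317; (4575−3800)/4575 = 0.1694.
Sum of shortfalls = 0.601093; P₁ averages over all N: 0.601093 / 10 = 0.060.

0.060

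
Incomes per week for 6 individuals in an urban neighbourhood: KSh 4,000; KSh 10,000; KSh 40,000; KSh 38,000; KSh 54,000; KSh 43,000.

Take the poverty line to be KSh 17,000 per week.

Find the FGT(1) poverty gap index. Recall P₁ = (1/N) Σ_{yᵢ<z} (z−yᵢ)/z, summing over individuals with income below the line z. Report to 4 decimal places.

Poor units: KSh 4,000, KSh 10,000 (q = 2 of N = 6).
Gap ratios (z−y)/z: (17000−4000)/17000 = 0.7647; (17000−10000)/17000 = 0.4118.
Σ = 1.176471. Dividing by the full population N = 6 gives P₁ = 0.1961.

0.1961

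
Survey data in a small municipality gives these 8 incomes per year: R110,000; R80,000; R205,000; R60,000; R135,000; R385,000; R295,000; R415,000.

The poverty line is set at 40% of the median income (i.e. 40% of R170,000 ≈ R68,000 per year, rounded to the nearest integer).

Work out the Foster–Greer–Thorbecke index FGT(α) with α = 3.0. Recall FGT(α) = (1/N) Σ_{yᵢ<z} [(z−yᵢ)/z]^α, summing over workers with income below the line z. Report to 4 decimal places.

0.0002

Below the line: R60,000 (q = 1 of N = 8).
Normalized shortfalls: (68000−60000)/68000 = 0.1176.
Raised to α = 3.0: 0.00163.
Sum = 0.001628; FGT(3.0) = 0.001628 / 8 = 0.0002.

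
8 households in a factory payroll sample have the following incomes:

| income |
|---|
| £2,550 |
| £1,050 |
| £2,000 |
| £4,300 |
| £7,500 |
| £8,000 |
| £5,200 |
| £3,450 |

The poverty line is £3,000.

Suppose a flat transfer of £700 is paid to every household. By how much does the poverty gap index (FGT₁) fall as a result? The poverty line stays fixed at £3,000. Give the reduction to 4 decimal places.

Before: below the line — £1,050, £2,000, £2,550; poverty gap index (FGT₁) = 0.141667.
After the £700 transfer: below the line — £1,750, £2,700; poverty gap index (FGT₁) = 0.064583.
Reduction = 0.141667 − 0.064583 = 0.0771.

0.0771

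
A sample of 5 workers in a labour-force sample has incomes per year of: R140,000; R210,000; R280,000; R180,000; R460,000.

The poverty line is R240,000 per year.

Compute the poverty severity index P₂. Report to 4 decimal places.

Poor units: R140,000, R180,000, R210,000 (q = 3 of N = 5).
Gap ratios (z−y)/z: (240000−140000)/240000 = 0.4167; (240000−180000)/240000 = 0.2500; (240000−210000)/240000 = 0.1250.
Squared: 0.1736; 0.0625; 0.0156.
Sum = 0.251736; P₂ = 0.251736 / 5 = 0.0503.

0.0503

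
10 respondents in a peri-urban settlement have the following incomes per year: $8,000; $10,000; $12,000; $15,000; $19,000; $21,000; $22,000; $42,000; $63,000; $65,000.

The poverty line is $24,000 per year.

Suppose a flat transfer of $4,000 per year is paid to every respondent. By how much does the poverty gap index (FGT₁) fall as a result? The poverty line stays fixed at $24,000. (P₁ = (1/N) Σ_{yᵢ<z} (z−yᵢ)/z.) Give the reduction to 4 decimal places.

Before: below the line — $8,000, $10,000, $12,000, $15,000, $19,000, $21,000, $22,000; poverty gap index (FGT₁) = 0.254167.
After the $4,000 transfer: below the line — $12,000, $14,000, $16,000, $19,000, $23,000; poverty gap index (FGT₁) = 0.150000.
Reduction = 0.254167 − 0.150000 = 0.1042.

0.1042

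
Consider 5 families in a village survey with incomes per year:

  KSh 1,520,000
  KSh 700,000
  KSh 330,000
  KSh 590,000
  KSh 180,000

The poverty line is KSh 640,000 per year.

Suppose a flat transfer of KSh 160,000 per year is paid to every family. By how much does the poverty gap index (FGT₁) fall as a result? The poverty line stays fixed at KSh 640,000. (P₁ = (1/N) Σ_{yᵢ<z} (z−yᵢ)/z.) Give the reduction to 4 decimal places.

0.1156

Before: below the line — KSh 180,000, KSh 330,000, KSh 590,000; poverty gap index (FGT₁) = 0.256250.
After the KSh 160,000 transfer: below the line — KSh 340,000, KSh 490,000; poverty gap index (FGT₁) = 0.140625.
Reduction = 0.256250 − 0.140625 = 0.1156.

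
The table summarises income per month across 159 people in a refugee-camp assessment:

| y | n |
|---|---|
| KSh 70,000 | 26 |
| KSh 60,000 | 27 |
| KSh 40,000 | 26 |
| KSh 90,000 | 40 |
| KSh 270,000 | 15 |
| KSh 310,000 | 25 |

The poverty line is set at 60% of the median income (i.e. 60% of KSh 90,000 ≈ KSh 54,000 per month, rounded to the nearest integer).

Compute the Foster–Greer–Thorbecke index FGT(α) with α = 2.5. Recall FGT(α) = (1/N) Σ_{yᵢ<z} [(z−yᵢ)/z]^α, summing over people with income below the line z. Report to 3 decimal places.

0.006

Below the line: 26×KSh 40,000 (q = 26 of N = 159).
Relative gaps: (54000−40000)/54000 = 0.2593 (×26).
Raised to α = 2.5: 0.03422 (×26).
Sum = 0.889834; FGT(2.5) = 0.889834 / 159 = 0.006.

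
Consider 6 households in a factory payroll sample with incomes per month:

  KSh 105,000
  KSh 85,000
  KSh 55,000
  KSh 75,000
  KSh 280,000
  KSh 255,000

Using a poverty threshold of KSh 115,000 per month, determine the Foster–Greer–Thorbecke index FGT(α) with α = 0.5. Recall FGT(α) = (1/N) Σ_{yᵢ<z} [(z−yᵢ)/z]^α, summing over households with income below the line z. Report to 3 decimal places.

Poor units: KSh 55,000, KSh 75,000, KSh 85,000, KSh 105,000 (q = 4 of N = 6).
Shortfall ratios: (115000−55000)/115000 = 0.5217; (115000−75000)/115000 = 0.3478; (115000−85000)/115000 = 0.2609; (115000−105000)/115000 = 0.0870.
Raised to α = 0.5: 0.72232; 0.58977; 0.51075; 0.29488.
Sum = 2.117721; FGT(0.5) = 2.117721 / 6 = 0.353.

0.353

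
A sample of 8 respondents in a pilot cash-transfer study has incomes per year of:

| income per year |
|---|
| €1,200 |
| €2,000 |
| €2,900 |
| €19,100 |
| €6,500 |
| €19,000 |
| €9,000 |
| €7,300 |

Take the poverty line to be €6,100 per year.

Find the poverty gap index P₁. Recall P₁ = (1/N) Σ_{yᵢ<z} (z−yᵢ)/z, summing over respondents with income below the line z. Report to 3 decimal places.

Poor units: €1,200, €2,000, €2,900 (q = 3 of N = 8).
Normalized shortfalls: (6100−1200)/6100 = 0.8033; (6100−2000)/6100 = 0.6721; (6100−2900)/6100 = 0.5246.
Σ = 2.000000. Dividing by the full population N = 8 gives P₁ = 0.250.

0.250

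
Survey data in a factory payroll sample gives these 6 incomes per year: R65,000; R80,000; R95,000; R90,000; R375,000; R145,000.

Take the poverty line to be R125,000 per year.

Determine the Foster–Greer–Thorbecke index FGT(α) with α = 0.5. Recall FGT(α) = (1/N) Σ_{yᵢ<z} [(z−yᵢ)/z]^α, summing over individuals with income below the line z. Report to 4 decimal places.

0.3853

Below the line: R65,000, R80,000, R90,000, R95,000 (q = 4 of N = 6).
Normalized shortfalls: (125000−65000)/125000 = 0.4800; (125000−80000)/125000 = 0.3600; (125000−90000)/125000 = 0.2800; (125000−95000)/125000 = 0.2400.
Raised to α = 0.5: 0.69282; 0.60000; 0.52915; 0.48990.
Sum = 2.311869; FGT(0.5) = 2.311869 / 6 = 0.3853.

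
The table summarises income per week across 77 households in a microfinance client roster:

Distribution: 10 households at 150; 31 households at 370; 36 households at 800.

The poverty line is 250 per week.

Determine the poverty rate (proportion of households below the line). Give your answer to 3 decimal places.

10 of the 77 households have income below 250.
H = 10/77 = 0.130.

0.130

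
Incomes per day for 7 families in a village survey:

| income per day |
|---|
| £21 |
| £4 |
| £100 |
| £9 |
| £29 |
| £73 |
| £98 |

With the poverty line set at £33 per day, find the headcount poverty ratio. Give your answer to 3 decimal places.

0.571

4 of the 7 families have income below £33.
H = 4/7 = 0.571.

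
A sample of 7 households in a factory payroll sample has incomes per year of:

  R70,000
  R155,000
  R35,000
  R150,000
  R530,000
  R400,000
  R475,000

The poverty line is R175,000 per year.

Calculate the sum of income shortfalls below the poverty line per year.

R290,000

Below z: R35,000, R70,000, R150,000, R155,000 (q = 4 of N = 7).
Individual gaps: 175000−35000 = 140000; 175000−70000 = 105000; 175000−150000 = 25000; 175000−155000 = 20000.
Aggregate gap = R290,000.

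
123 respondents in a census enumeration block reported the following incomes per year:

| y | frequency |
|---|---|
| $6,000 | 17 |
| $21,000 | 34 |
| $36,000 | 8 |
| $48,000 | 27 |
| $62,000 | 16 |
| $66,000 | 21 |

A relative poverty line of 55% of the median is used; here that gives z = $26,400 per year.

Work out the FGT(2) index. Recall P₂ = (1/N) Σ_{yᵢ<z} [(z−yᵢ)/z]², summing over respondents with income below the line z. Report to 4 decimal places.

Below z: 17×$6,000, 34×$21,000 (q = 51 of N = 123).
Normalized shortfalls: (26400−6000)/26400 = 0.7727 (×17); (26400−21000)/26400 = 0.2045 (×34).
Squared: 0.5971 (×17); 0.0418 (×34).
Sum = 11.573347; P₂ = 11.573347 / 123 = 0.0941.

0.0941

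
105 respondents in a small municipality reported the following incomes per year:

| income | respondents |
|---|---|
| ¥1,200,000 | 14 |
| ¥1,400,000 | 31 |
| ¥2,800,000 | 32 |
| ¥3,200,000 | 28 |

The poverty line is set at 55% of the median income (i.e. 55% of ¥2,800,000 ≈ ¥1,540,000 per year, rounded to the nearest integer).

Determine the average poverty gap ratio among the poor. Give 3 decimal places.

0.131

Incomes under z: 14×¥1,200,000, 31×¥1,400,000 (q = 45 of N = 105).
Relative gaps: 0.2208 (×14), 0.0909 (×31); sum = 5.909091.
The income-gap ratio divides by q (the poor only): 5.909091 / 45 = 0.131.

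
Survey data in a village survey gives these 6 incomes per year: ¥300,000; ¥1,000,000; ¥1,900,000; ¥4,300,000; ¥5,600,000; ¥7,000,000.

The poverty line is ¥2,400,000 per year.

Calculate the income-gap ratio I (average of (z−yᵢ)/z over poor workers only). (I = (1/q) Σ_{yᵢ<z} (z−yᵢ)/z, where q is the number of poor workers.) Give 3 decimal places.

0.556

Below the line: ¥300,000, ¥1,000,000, ¥1,900,000 (q = 3 of N = 6).
Relative gaps: 0.8750, 0.5833, 0.2083; sum = 1.666667.
The income-gap ratio divides by q (the poor only): 1.666667 / 3 = 0.556.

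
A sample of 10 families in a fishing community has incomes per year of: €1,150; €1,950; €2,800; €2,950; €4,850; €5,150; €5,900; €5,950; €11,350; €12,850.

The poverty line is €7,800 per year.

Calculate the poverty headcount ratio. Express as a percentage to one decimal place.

80.0%

8 of the 10 families have income below €7,800.
H = 8/10 = 80.0%.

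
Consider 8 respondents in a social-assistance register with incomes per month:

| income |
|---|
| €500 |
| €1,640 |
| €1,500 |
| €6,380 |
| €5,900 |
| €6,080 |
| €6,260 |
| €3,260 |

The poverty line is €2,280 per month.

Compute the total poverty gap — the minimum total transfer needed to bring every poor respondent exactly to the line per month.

Incomes under z: €500, €1,500, €1,640 (q = 3 of N = 8).
Individual gaps: 2280−500 = 1780; 2280−1500 = 780; 2280−1640 = 640.
Aggregate gap = €3,200.

€3,200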